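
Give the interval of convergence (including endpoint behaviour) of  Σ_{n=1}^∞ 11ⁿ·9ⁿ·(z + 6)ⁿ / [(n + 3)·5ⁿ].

[-599/99, -589/99)

The ratio of consecutive coefficients is [(n + 3)/((n+1) + 3)] · 11·9/5 → 99/5.
Hence the series converges for |z + 6| < 1/(99/5) = 5/99, so the radius of convergence is 5/99.
Check z = -589/99: comparison with the harmonic series Σ 1/n shows the series diverges.
When z = -599/99, the terms alternate in sign and decrease monotonically to 0 in absolute value (size ~ c/n), so the alternating series test gives convergence.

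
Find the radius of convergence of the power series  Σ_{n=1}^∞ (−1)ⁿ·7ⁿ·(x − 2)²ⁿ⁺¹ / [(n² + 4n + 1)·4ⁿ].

R = 2√7/7

Apply the ratio test: |a_{n+1}| / |a_n| = [(n² + 4n + 1)/((n+1)² + 4(n+1) + 1)] · 7/4, which tends to 7/4 as n → ∞.
Since the exponent of (x − 2) increases by 2 each term, convergence requires |x − 2|² < 4/7, hence R = 2√7/7.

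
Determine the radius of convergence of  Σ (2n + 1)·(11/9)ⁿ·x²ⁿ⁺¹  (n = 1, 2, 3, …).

R = 3√11/11

Ratio test: |a_{n+1}/a_n| = [(2(n+1) + 1)/(2n + 1)] · 11/9 → 11/9 as n → ∞.
Successive powers of x differ by 2, so the series converges when |x|² · 11/9 < 1, i.e. |x| < √(9/11). So R = 3√11/11.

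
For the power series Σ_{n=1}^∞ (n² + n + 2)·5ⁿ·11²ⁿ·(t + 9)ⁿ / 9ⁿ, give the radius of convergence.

Ratio test: |a_{n+1}/a_n| = [((n+1)² + (n+1) + 2)/(n² + n + 2)] · 5·121/9 → 605/9 as n → ∞.
Thus R = 1/(605/9) = 9/605.

R = 9/605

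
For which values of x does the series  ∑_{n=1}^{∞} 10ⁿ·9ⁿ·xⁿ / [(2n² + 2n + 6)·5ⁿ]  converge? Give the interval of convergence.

The ratio of consecutive coefficients is [(2n² + 2n + 6)/(2(n+1)² + 2(n+1) + 6)] · 10·9/5 → 18.
Convergence for |x| · 18 < 1, i.e. |x| < 1/18. So R = 1/18.
Endpoint x = 1/18: absolute convergence follows by limit comparison with Σ 1/n².
Endpoint x = -1/18: the series is dominated by a constant times Σ 1/n², which converges (p = 2 > 1).

[-1/18, 1/18]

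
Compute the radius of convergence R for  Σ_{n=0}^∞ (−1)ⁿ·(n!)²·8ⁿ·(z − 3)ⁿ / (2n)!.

By the ratio test, |a_{n+1}/a_n| = (n+1)²/[(2n+1)·(2n+2)] · 8 → 2.
Convergence for |z − 3| · 2 < 1, i.e. |z − 3| < 1/2. So R = 1/2.

R = 1/2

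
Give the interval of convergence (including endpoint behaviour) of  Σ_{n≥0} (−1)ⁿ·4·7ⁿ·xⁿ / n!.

Apply the ratio test: |a_{n+1}| / |a_n| = 4/4 · 7 · 1/(n+1), which tends to 0 as n → ∞.
Since the limit is 0 < 1 for every x, the series converges on all of ℝ and R = ∞.

(−∞, ∞)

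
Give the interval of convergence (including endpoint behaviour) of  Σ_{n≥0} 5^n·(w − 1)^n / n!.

Apply the ratio test: |a_{n+1}| / |a_n| = 5 · 1/(n+1), which tends to 0 as n → ∞.
The limit is 0, so the series converges for all w; R = ∞.

(−∞, ∞)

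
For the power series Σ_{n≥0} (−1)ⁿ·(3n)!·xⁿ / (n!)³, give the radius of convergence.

R = 1/27

By the ratio test, |a_{n+1}/a_n| = (3n+1)·(3n+2)·(3n+3)/(n+1)³ → 27.
Convergence for |x| · 27 < 1, i.e. |x| < 1/27. So R = 1/27.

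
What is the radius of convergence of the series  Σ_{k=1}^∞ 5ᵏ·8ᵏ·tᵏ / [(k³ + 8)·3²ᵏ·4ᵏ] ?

R = 9/10

The ratio of consecutive coefficients is [(k³ + 8)/((k+1)³ + 8)] · 5·8/(9·4) → 10/9.
Thus R = 1/(10/9) = 9/10.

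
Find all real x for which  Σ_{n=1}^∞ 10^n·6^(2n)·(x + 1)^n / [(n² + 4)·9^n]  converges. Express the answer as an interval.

[-41/40, -39/40]

By the ratio test, |a_{n+1}/a_n| = [(n² + 4)/((n+1)² + 4)] · 10·36/9 → 40.
Hence the series converges for |x + 1| < 1/(40) = 1/40, so the radius of convergence is 1/40.
Endpoint x = -39/40: the series is dominated by a constant times Σ 1/n², which converges (p = 2 > 1).
Check x = -41/40: absolute convergence follows by limit comparison with Σ 1/n².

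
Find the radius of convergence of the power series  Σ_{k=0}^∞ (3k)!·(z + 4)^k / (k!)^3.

Apply the ratio test: |a_{k+1}| / |a_k| = (3k+1)·(3k+2)·(3k+3)/(k+1)³, which tends to 27 as k → ∞.
Hence the series converges for |z + 4| < 1/(27) = 1/27, so the radius of convergence is 1/27.

R = 1/27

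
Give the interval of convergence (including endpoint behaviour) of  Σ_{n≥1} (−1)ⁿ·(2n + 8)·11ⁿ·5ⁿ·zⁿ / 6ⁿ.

(-6/55, 6/55)

Ratio test: |a_{n+1}/a_n| = [(2(n+1) + 8)/(2n + 8)] · 11·5/6 → 55/6 as n → ∞.
Thus R = 1/(55/6) = 6/55.
Endpoint z = 6/55: the terms have absolute value of order n, which does not tend to 0, so the series diverges by the divergence test.
When z = -6/55, the n-th term does not approach 0; divergence by the term test.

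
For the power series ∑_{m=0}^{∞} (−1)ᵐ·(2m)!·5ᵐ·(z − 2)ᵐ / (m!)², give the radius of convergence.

R = 1/20

By the ratio test, |a_{m+1}/a_m| = (2m+1)·(2m+2)/(m+1)² · 5 → 20.
Hence the series converges for |z − 2| < 1/(20) = 1/20, so the radius of convergence is 1/20.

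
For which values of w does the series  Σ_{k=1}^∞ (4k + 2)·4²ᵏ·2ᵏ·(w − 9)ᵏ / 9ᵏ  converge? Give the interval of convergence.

(279/32, 297/32)

The ratio of consecutive coefficients is [(4(k+1) + 2)/(4k + 2)] · 16·2/9 → 32/9.
The series converges when 32/9 · |w − 9| < 1, giving R = 9/32.
Endpoint w = 297/32: the terms have absolute value of order k, which does not tend to 0, so the series diverges by the divergence test.
Check w = 279/32: the terms have absolute value of order k, which does not tend to 0, so the series diverges by the divergence test.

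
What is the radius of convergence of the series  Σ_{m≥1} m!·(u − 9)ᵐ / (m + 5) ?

R = 0

Ratio test: |a_{m+1}/a_m| = (m+1) · (m + 5)/((m+1) + 5) → ∞ as m → ∞.
The ratio grows without bound, so the series diverges whenever (u − 9) ≠ 0; it converges only at u = 9. R = 0.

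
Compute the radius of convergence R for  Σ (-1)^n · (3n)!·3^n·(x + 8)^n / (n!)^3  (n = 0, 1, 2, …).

R = 1/81

The ratio of consecutive coefficients is (3n+1)·(3n+2)·(3n+3)/(n+1)³ · 3 → 81.
The series converges when 81 · |x + 8| < 1, giving R = 1/81.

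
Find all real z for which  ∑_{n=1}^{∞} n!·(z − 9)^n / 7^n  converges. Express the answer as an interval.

The ratio of consecutive coefficients is (n+1) · 1/7 → ∞.
The terms grow without bound for any (z − 9) ≠ 0, so R = 0 (convergence only at z = 9).

{9}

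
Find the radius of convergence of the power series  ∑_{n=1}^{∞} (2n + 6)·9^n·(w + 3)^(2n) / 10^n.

R = √10/3

Apply the ratio test: |a_{n+1}| / |a_n| = [(2(n+1) + 6)/(2n + 6)] · 9/10, which tends to 9/10 as n → ∞.
Writing y = (w + 3)², the series in y has radius 10/9, so |w + 3| < √(10/9) and R = √10/3.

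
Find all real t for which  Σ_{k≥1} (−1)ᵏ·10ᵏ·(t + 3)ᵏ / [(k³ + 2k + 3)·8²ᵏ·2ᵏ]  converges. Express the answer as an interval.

[-79/5, 49/5]

By the ratio test, |a_{k+1}/a_k| = [(k³ + 2k + 3)/((k+1)³ + 2(k+1) + 3)] · 10/(64·2) → 5/64.
Hence the series converges for |t + 3| < 1/(5/64) = 64/5, so the radius of convergence is 64/5.
When t = 49/5, absolute convergence follows by limit comparison with Σ 1/k³.
Endpoint t = -79/5: absolute convergence follows by limit comparison with Σ 1/k³.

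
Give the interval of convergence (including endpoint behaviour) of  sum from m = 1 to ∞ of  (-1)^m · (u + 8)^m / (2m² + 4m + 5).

Ratio test: |a_{m+1}/a_m| = (2m² + 4m + 5)/(2(m+1)² + 4(m+1) + 5) → 1 as m → ∞.
So the series converges when |u + 8| < 1 and diverges when |u + 8| > 1; R = 1.
When u = -7, the series is dominated by a constant times Σ 1/m², which converges (p = 2 > 1).
Endpoint u = -9: absolute convergence follows by limit comparison with Σ 1/m².

[-9, -7]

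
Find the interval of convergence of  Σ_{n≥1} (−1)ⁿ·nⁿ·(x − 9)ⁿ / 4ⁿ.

Root test: |a_n|^(1/n) = n/4 → ∞.
Since the n-th root of |a_n| is unbounded, the series converges only at x = 9; R = 0.

{9}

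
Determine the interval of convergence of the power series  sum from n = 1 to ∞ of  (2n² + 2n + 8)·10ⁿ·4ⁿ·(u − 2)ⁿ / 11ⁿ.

(69/40, 91/40)

By the ratio test, |a_{n+1}/a_n| = [(2(n+1)² + 2(n+1) + 8)/(2n² + 2n + 8)] · 10·4/11 → 40/11.
Hence the series converges for |u − 2| < 1/(40/11) = 11/40, so the radius of convergence is 11/40.
At u = 91/40: the terms do not tend to 0, so the series diverges.
Endpoint u = 69/40: the n-th term does not approach 0; divergence by the term test.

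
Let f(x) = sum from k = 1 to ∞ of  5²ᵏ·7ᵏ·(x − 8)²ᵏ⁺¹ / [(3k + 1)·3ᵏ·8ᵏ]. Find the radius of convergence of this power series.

By the ratio test, |a_{k+1}/a_k| = [(3k + 1)/(3(k+1) + 1)] · 25·7/(3·8) → 175/24.
Writing y = (x − 8)², the series in y has radius 24/175, so |x − 8| < √(24/175) and R = 2√42/35.

R = 2√42/35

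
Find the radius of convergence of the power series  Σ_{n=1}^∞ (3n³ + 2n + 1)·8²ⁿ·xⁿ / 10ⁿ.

R = 5/32

Apply the ratio test: |a_{n+1}| / |a_n| = [(3(n+1)³ + 2(n+1) + 1)/(3n³ + 2n + 1)] · 64/10, which tends to 32/5 as n → ∞.
The series converges when 32/5 · |x| < 1, giving R = 5/32.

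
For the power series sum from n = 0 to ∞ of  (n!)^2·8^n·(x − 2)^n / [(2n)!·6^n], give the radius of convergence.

Apply the ratio test: |a_{n+1}| / |a_n| = (n+1)²/[(2n+1)·(2n+2)] · 8/6, which tends to 1/3 as n → ∞.
Hence the series converges for |x − 2| < 1/(1/3) = 3, so the radius of convergence is 3.

R = 3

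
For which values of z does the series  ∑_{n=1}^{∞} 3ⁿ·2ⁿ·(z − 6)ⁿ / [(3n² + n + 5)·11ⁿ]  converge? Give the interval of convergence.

[25/6, 47/6]

Ratio test: |a_{n+1}/a_n| = [(3n² + n + 5)/(3(n+1)² + (n+1) + 5)] · 3·2/11 → 6/11 as n → ∞.
The series converges when 6/11 · |z − 6| < 1, giving R = 11/6.
When z = 47/6, absolute convergence follows by limit comparison with Σ 1/n².
Check z = 25/6: the terms are on the order of 1/n², so the series converges absolutely by comparison with the p-series (p = 2 > 1).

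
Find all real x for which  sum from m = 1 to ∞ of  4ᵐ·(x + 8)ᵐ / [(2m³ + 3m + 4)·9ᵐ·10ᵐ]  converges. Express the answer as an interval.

Ratio test: |a_{m+1}/a_m| = [(2m³ + 3m + 4)/(2(m+1)³ + 3(m+1) + 4)] · 4/(9·10) → 2/45 as m → ∞.
Convergence for |x + 8| · 2/45 < 1, i.e. |x + 8| < 45/2. So R = 45/2.
Endpoint x = 29/2: the series is dominated by a constant times Σ 1/m³, which converges (p = 3 > 1).
Endpoint x = -61/2: the series is dominated by a constant times Σ 1/m³, which converges (p = 3 > 1).

[-61/2, 29/2]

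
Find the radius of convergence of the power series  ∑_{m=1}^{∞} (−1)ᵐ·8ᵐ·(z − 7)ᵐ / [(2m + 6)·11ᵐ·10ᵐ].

Ratio test: |a_{m+1}/a_m| = [(2m + 6)/(2(m+1) + 6)] · 8/(11·10) → 4/55 as m → ∞.
Convergence for |z − 7| · 4/55 < 1, i.e. |z − 7| < 55/4. So R = 55/4.

R = 55/4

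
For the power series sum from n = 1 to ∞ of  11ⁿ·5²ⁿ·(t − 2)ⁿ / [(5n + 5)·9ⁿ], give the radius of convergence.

Apply the ratio test: |a_{n+1}| / |a_n| = [(5n + 5)/(5(n+1) + 5)] · 11·25/9, which tends to 275/9 as n → ∞.
Thus R = 1/(275/9) = 9/275.

R = 9/275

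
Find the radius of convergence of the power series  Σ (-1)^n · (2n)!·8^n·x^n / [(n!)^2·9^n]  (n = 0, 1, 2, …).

R = 9/32

The ratio of consecutive coefficients is (2n+1)·(2n+2)/(n+1)² · 8/9 → 32/9.
Hence the series converges for |x| < 1/(32/9) = 9/32, so the radius of convergence is 9/32.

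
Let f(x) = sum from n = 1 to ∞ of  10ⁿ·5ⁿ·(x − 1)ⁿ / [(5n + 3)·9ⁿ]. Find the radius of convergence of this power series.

R = 9/50

Ratio test: |a_{n+1}/a_n| = [(5n + 3)/(5(n+1) + 3)] · 10·5/9 → 50/9 as n → ∞.
Hence the series converges for |x − 1| < 1/(50/9) = 9/50, so the radius of convergence is 9/50.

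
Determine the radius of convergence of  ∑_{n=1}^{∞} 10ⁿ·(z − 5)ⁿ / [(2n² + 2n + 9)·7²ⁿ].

R = 49/10

The ratio of consecutive coefficients is [(2n² + 2n + 9)/(2(n+1)² + 2(n+1) + 9)] · 10/49 → 10/49.
Hence the series converges for |z − 5| < 1/(10/49) = 49/10, so the radius of convergence is 49/10.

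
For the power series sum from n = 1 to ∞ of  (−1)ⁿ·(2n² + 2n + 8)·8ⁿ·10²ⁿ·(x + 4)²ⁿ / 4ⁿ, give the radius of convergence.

The ratio of consecutive coefficients is [(2(n+1)² + 2(n+1) + 8)/(2n² + 2n + 8)] · 8·100/4 → 200.
Writing y = (x + 4)², the series in y has radius 1/200, so |x + 4| < √(1/200) and R = √2/20.

R = √2/20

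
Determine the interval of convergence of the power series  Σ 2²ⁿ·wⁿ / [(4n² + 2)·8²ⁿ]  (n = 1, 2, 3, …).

[-16, 16]

By the ratio test, |a_{n+1}/a_n| = [(4n² + 2)/(4(n+1)² + 2)] · 4/64 → 1/16.
Hence the series converges for |w| < 1/(1/16) = 16, so the radius of convergence is 16.
Check w = 16: absolute convergence follows by limit comparison with Σ 1/n².
Check w = -16: the series is dominated by a constant times Σ 1/n², which converges (p = 2 > 1).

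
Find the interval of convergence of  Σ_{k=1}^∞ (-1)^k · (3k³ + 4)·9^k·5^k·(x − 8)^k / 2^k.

The ratio of consecutive coefficients is [(3(k+1)³ + 4)/(3k³ + 4)] · 9·5/2 → 45/2.
Hence the series converges for |x − 8| < 1/(45/2) = 2/45, so the radius of convergence is 2/45.
At x = 362/45: the terms do not tend to 0, so the series diverges.
At x = 358/45: the terms do not tend to 0, so the series diverges.

(358/45, 362/45)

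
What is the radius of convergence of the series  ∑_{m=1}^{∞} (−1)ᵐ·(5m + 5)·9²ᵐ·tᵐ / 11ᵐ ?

By the ratio test, |a_{m+1}/a_m| = [(5(m+1) + 5)/(5m + 5)] · 81/11 → 81/11.
Convergence for |t| · 81/11 < 1, i.e. |t| < 11/81. So R = 11/81.

R = 11/81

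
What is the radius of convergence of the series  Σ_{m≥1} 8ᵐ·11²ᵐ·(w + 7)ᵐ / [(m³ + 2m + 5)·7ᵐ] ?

R = 7/968

By the ratio test, |a_{m+1}/a_m| = [(m³ + 2m + 5)/((m+1)³ + 2(m+1) + 5)] · 8·121/7 → 968/7.
Convergence for |w + 7| · 968/7 < 1, i.e. |w + 7| < 7/968. So R = 7/968.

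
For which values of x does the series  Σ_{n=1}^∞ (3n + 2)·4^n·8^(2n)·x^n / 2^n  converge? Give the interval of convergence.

(-1/128, 1/128)

By the ratio test, |a_{n+1}/a_n| = [(3(n+1) + 2)/(3n + 2)] · 4·64/2 → 128.
Convergence for |x| · 128 < 1, i.e. |x| < 1/128. So R = 1/128.
Check x = 1/128: the terms have absolute value of order n, which does not tend to 0, so the series diverges by the divergence test.
At x = -1/128: the terms have absolute value of order n, which does not tend to 0, so the series diverges by the divergence test.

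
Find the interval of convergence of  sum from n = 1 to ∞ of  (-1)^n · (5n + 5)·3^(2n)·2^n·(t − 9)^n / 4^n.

(79/9, 83/9)

Apply the ratio test: |a_{n+1}| / |a_n| = [(5(n+1) + 5)/(5n + 5)] · 9·2/4, which tends to 9/2 as n → ∞.
The series converges when 9/2 · |t − 9| < 1, giving R = 2/9.
When t = 83/9, the terms have absolute value of order n, which does not tend to 0, so the series diverges by the divergence test.
Endpoint t = 79/9: the n-th term does not approach 0; divergence by the term test.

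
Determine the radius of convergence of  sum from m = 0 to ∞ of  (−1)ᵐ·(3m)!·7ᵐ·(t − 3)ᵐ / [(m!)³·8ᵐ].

Apply the ratio test: |a_{m+1}| / |a_m| = (3m+1)·(3m+2)·(3m+3)/(m+1)³ · 7/8, which tends to 189/8 as m → ∞.
Convergence for |t − 3| · 189/8 < 1, i.e. |t − 3| < 8/189. So R = 8/189.

R = 8/189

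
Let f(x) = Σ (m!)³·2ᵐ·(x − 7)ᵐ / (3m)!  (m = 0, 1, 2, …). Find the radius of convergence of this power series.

R = 27/2

Apply the ratio test: |a_{m+1}| / |a_m| = (m+1)³/[(3m+1)·(3m+2)·(3m+3)] · 2, which tends to 2/27 as m → ∞.
The series converges when 2/27 · |x − 7| < 1, giving R = 27/2.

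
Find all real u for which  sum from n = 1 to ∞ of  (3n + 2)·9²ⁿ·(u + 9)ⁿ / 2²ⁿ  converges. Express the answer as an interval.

(-733/81, -725/81)

The ratio of consecutive coefficients is [(3(n+1) + 2)/(3n + 2)] · 81/4 → 81/4.
Hence the series converges for |u + 9| < 1/(81/4) = 4/81, so the radius of convergence is 4/81.
When u = -725/81, the terms have absolute value of order n, which does not tend to 0, so the series diverges by the divergence test.
Check u = -733/81: the terms do not tend to 0, so the series diverges.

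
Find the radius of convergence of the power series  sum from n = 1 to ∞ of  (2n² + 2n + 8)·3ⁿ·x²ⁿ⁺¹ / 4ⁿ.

R = 2√3/3

Ratio test: |a_{n+1}/a_n| = [(2(n+1)² + 2(n+1) + 8)/(2n² + 2n + 8)] · 3/4 → 3/4 as n → ∞.
Writing y = x², the series in y has radius 4/3, so |x| < √(4/3) and R = 2√3/3.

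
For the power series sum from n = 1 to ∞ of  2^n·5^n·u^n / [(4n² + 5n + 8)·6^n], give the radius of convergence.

Ratio test: |a_{n+1}/a_n| = [(4n² + 5n + 8)/(4(n+1)² + 5(n+1) + 8)] · 2·5/6 → 5/3 as n → ∞.
Hence the series converges for |u| < 1/(5/3) = 3/5, so the radius of convergence is 3/5.

R = 3/5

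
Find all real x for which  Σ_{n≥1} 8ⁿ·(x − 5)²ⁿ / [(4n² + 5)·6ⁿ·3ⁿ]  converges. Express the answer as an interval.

[7/2, 13/2]

By the ratio test, |a_{n+1}/a_n| = [(4n² + 5)/(4(n+1)² + 5)] · 8/(6·3) → 4/9.
Since the exponent of (x − 5) increases by 2 each term, convergence requires |x − 5|² < 9/4, hence R = 3/2.
When x = 13/2, the series is dominated by a constant times Σ 1/n², which converges (p = 2 > 1).
Check x = 7/2: the terms are on the order of 1/n², so the series converges absolutely by comparison with the p-series (p = 2 > 1).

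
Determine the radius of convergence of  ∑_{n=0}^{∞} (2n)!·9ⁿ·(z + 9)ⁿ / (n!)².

The ratio of consecutive coefficients is (2n+1)·(2n+2)/(n+1)² · 9 → 36.
Hence the series converges for |z + 9| < 1/(36) = 1/36, so the radius of convergence is 1/36.

R = 1/36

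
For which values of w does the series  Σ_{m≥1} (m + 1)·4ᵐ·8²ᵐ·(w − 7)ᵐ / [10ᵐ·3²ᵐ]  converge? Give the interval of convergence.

Ratio test: |a_{m+1}/a_m| = [((m+1) + 1)/(m + 1)] · 4·64/(10·9) → 128/45 as m → ∞.
Hence the series converges for |w − 7| < 1/(128/45) = 45/128, so the radius of convergence is 45/128.
Endpoint w = 941/128: the m-th term does not approach 0; divergence by the term test.
Endpoint w = 851/128: the terms have absolute value of order m, which does not tend to 0, so the series diverges by the divergence test.

(851/128, 941/128)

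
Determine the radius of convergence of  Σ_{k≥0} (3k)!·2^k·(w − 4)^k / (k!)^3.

The ratio of consecutive coefficients is (3k+1)·(3k+2)·(3k+3)/(k+1)³ · 2 → 54.
The series converges when 54 · |w − 4| < 1, giving R = 1/54.

R = 1/54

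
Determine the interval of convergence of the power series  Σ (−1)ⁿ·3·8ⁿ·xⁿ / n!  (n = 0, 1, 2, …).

Apply the ratio test: |a_{n+1}| / |a_n| = 3/3 · 8 · 1/(n+1), which tends to 0 as n → ∞.
Since the limit is 0 < 1 for every x, the series converges on all of ℝ and R = ∞.

(−∞, ∞)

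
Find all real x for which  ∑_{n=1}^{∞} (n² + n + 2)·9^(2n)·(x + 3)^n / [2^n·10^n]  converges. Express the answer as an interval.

Apply the ratio test: |a_{n+1}| / |a_n| = [((n+1)² + (n+1) + 2)/(n² + n + 2)] · 81/(2·10), which tends to 81/20 as n → ∞.
The series converges when 81/20 · |x + 3| < 1, giving R = 20/81.
Check x = -223/81: the n-th term does not approach 0; divergence by the term test.
When x = -263/81, the n-th term does not approach 0; divergence by the term test.

(-263/81, -223/81)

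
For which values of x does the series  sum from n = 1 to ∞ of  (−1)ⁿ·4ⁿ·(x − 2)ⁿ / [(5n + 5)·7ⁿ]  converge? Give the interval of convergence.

(1/4, 15/4]

Apply the ratio test: |a_{n+1}| / |a_n| = [(5n + 5)/(5(n+1) + 5)] · 4/7, which tends to 4/7 as n → ∞.
Hence the series converges for |x − 2| < 1/(4/7) = 7/4, so the radius of convergence is 7/4.
When x = 15/4, convergence follows from the alternating series test (terms decrease monotonically to 0).
When x = 1/4, the terms behave like c/n; limit comparison with the harmonic series gives divergence.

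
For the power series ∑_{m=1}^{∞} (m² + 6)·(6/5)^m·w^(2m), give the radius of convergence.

R = √30/6

By the ratio test, |a_{m+1}/a_m| = [((m+1)² + 6)/(m² + 6)] · 6/5 → 6/5.
Since the exponent of w increases by 2 each term, convergence requires |w|² < 5/6, hence R = √30/6.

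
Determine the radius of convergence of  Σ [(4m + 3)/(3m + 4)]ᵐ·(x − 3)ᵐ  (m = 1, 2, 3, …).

R = 3/4

Applying the root test, |a_m|^(1/m) = (4m + 3)/(3m + 4) → 4/3.
Hence the series converges for |x − 3| < 1/(4/3) = 3/4, so the radius of convergence is 3/4.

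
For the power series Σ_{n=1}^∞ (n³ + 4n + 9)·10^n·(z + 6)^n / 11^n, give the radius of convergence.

R = 11/10

By the ratio test, |a_{n+1}/a_n| = [((n+1)³ + 4(n+1) + 9)/(n³ + 4n + 9)] · 10/11 → 10/11.
The series converges when 10/11 · |z + 6| < 1, giving R = 11/10.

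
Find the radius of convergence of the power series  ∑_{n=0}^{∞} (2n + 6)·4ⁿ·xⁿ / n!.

R = ∞

The ratio of consecutive coefficients is (2(n+1) + 6)/(2n + 6) · 4 · 1/(n+1) → 0.
The limit is 0, so the series converges for all x; R = ∞.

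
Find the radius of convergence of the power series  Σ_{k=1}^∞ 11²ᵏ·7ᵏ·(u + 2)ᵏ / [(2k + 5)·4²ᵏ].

By the ratio test, |a_{k+1}/a_k| = [(2k + 5)/(2(k+1) + 5)] · 121·7/16 → 847/16.
The series converges when 847/16 · |u + 2| < 1, giving R = 16/847.

R = 16/847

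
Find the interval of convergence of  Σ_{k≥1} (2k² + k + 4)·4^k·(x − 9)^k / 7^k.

(29/4, 43/4)

Apply the ratio test: |a_{k+1}| / |a_k| = [(2(k+1)² + (k+1) + 4)/(2k² + k + 4)] · 4/7, which tends to 4/7 as k → ∞.
Convergence for |x − 9| · 4/7 < 1, i.e. |x − 9| < 7/4. So R = 7/4.
When x = 43/4, the terms do not tend to 0, so the series diverges.
When x = 29/4, the k-th term does not approach 0; divergence by the term test.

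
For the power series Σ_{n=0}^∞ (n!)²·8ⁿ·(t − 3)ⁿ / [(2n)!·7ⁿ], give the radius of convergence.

Apply the ratio test: |a_{n+1}| / |a_n| = (n+1)²/[(2n+1)·(2n+2)] · 8/7, which tends to 2/7 as n → ∞.
Hence the series converges for |t − 3| < 1/(2/7) = 7/2, so the radius of convergence is 7/2.

R = 7/2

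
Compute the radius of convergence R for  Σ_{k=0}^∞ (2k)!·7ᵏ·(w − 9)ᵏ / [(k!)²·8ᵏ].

R = 2/7

The ratio of consecutive coefficients is (2k+1)·(2k+2)/(k+1)² · 7/8 → 7/2.
Convergence for |w − 9| · 7/2 < 1, i.e. |w − 9| < 2/7. So R = 2/7.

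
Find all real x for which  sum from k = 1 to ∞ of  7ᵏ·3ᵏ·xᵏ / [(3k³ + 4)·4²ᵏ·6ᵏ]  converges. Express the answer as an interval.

Apply the ratio test: |a_{k+1}| / |a_k| = [(3k³ + 4)/(3(k+1)³ + 4)] · 7·3/(16·6), which tends to 7/32 as k → ∞.
The series converges when 7/32 · |x| < 1, giving R = 32/7.
At x = 32/7: the terms are on the order of 1/k³, so the series converges absolutely by comparison with the p-series (p = 3 > 1).
At x = -32/7: absolute convergence follows by limit comparison with Σ 1/k³.

[-32/7, 32/7]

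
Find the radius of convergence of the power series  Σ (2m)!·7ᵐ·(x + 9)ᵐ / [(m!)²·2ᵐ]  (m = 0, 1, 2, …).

R = 1/14

Apply the ratio test: |a_{m+1}| / |a_m| = (2m+1)·(2m+2)/(m+1)² · 7/2, which tends to 14 as m → ∞.
Thus R = 1/(14) = 1/14.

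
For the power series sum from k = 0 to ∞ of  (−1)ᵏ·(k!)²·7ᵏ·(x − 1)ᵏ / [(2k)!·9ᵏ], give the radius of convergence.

R = 36/7

Ratio test: |a_{k+1}/a_k| = (k+1)²/[(2k+1)·(2k+2)] · 7/9 → 7/36 as k → ∞.
Thus R = 1/(7/36) = 36/7.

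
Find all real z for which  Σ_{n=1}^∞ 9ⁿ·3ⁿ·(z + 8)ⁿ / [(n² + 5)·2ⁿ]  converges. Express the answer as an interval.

[-218/27, -214/27]

The ratio of consecutive coefficients is [(n² + 5)/((n+1)² + 5)] · 9·3/2 → 27/2.
The series converges when 27/2 · |z + 8| < 1, giving R = 2/27.
When z = -214/27, the series is dominated by a constant times Σ 1/n², which converges (p = 2 > 1).
Endpoint z = -218/27: the series is dominated by a constant times Σ 1/n², which converges (p = 2 > 1).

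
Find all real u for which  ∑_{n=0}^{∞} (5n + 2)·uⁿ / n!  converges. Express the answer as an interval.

(−∞, ∞)

Ratio test: |a_{n+1}/a_n| = (5(n+1) + 2)/(5n + 2) · 1/(n+1) → 0 as n → ∞.
The limit is 0, so the series converges for all u; R = ∞.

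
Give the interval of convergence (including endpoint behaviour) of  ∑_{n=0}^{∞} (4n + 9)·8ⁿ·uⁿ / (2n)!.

(−∞, ∞)

By the ratio test, |a_{n+1}/a_n| = (4(n+1) + 9)/(4n + 9) · 8 · 1/[(2n+1)·(2n+2)] → 0.
The limit is 0, so the series converges for all u; R = ∞.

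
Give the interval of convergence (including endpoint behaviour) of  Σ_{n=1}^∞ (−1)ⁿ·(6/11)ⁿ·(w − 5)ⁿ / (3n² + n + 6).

The ratio of consecutive coefficients is [(3n² + n + 6)/(3(n+1)² + (n+1) + 6)] · 6/11 → 6/11.
Convergence for |w − 5| · 6/11 < 1, i.e. |w − 5| < 11/6. So R = 11/6.
Endpoint w = 41/6: absolute convergence follows by limit comparison with Σ 1/n².
Check w = 19/6: the series is dominated by a constant times Σ 1/n², which converges (p = 2 > 1).

[19/6, 41/6]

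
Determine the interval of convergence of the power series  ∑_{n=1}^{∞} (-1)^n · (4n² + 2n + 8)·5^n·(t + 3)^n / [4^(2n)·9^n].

By the ratio test, |a_{n+1}/a_n| = [(4(n+1)² + 2(n+1) + 8)/(4n² + 2n + 8)] · 5/(16·9) → 5/144.
Hence the series converges for |t + 3| < 1/(5/144) = 144/5, so the radius of convergence is 144/5.
When t = 129/5, the terms have absolute value of order n², which does not tend to 0, so the series diverges by the divergence test.
Check t = -159/5: the terms have absolute value of order n², which does not tend to 0, so the series diverges by the divergence test.

(-159/5, 129/5)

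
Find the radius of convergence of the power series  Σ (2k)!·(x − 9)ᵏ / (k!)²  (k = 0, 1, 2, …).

The ratio of consecutive coefficients is (2k+1)·(2k+2)/(k+1)² → 4.
Thus R = 1/(4) = 1/4.

R = 1/4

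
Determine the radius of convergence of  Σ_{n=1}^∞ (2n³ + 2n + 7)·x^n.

Apply the ratio test: |a_{n+1}| / |a_n| = (2(n+1)³ + 2(n+1) + 7)/(2n³ + 2n + 7), which tends to 1 as n → ∞.
Convergence for |x| < 1, so R = 1.

R = 1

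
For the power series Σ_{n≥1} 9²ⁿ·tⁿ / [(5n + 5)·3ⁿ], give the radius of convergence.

Ratio test: |a_{n+1}/a_n| = [(5n + 5)/(5(n+1) + 5)] · 81/3 → 27 as n → ∞.
Convergence for |t| · 27 < 1, i.e. |t| < 1/27. So R = 1/27.

R = 1/27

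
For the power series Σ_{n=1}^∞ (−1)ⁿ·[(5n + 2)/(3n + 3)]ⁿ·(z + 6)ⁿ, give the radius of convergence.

R = 3/5

Applying the root test, |a_n|^(1/n) = (5n + 2)/(3n + 3) → 5/3.
Convergence for |z + 6| · 5/3 < 1, i.e. |z + 6| < 3/5. So R = 3/5.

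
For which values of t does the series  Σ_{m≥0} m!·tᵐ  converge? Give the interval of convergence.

{0}

Apply the ratio test: |a_{m+1}| / |a_m| = (m+1), which tends to ∞ as m → ∞.
Since the ratio → ∞, the series diverges for every t ≠ 0, and R = 0.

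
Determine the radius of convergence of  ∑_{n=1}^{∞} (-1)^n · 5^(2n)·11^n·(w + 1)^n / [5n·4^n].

R = 4/275

Ratio test: |a_{n+1}/a_n| = [5n/5(n+1)] · 25·11/4 → 275/4 as n → ∞.
Convergence for |w + 1| · 275/4 < 1, i.e. |w + 1| < 4/275. So R = 4/275.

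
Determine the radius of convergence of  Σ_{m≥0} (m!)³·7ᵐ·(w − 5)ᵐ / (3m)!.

R = 27/7

Ratio test: |a_{m+1}/a_m| = (m+1)³/[(3m+1)·(3m+2)·(3m+3)] · 7 → 7/27 as m → ∞.
Hence the series converges for |w − 5| < 1/(7/27) = 27/7, so the radius of convergence is 27/7.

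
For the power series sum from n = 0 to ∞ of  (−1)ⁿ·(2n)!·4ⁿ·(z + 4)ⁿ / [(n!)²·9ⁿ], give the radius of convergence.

R = 9/16

Apply the ratio test: |a_{n+1}| / |a_n| = (2n+1)·(2n+2)/(n+1)² · 4/9, which tends to 16/9 as n → ∞.
Convergence for |z + 4| · 16/9 < 1, i.e. |z + 4| < 9/16. So R = 9/16.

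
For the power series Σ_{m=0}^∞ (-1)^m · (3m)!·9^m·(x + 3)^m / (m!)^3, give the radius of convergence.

The ratio of consecutive coefficients is (3m+1)·(3m+2)·(3m+3)/(m+1)³ · 9 → 243.
Convergence for |x + 3| · 243 < 1, i.e. |x + 3| < 1/243. So R = 1/243.

R = 1/243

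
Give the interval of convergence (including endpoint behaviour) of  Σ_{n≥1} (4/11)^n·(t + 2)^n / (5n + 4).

The ratio of consecutive coefficients is [(5n + 4)/(5(n+1) + 4)] · 4/11 → 4/11.
The series converges when 4/11 · |t + 2| < 1, giving R = 11/4.
Endpoint t = 3/4: the terms behave like c/n; limit comparison with the harmonic series gives divergence.
Check t = -19/4: an alternating series whose terms decrease to 0 in absolute value, so it converges by the Leibniz criterion.

[-19/4, 3/4)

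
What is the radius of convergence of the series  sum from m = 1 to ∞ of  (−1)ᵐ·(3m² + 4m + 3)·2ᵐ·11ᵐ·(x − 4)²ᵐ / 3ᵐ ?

Ratio test: |a_{m+1}/a_m| = [(3(m+1)² + 4(m+1) + 3)/(3m² + 4m + 3)] · 2·11/3 → 22/3 as m → ∞.
Successive powers of (x − 4) differ by 2, so the series converges when |x − 4|² · 22/3 < 1, i.e. |x − 4| < √(3/22). So R = √66/22.

R = √66/22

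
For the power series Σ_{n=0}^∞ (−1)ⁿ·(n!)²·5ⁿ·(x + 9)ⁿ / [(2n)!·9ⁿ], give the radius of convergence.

R = 36/5

Apply the ratio test: |a_{n+1}| / |a_n| = (n+1)²/[(2n+1)·(2n+2)] · 5/9, which tends to 5/36 as n → ∞.
The series converges when 5/36 · |x + 9| < 1, giving R = 36/5.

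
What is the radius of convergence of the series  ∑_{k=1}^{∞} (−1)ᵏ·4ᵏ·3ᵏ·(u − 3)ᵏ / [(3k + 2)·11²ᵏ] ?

R = 121/12

Apply the ratio test: |a_{k+1}| / |a_k| = [(3k + 2)/(3(k+1) + 2)] · 4·3/121, which tends to 12/121 as k → ∞.
Hence the series converges for |u − 3| < 1/(12/121) = 121/12, so the radius of convergence is 121/12.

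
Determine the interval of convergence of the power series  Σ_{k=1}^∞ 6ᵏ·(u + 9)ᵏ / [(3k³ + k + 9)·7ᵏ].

Ratio test: |a_{k+1}/a_k| = [(3k³ + k + 9)/(3(k+1)³ + (k+1) + 9)] · 6/7 → 6/7 as k → ∞.
Thus R = 1/(6/7) = 7/6.
Check u = -47/6: absolute convergence follows by limit comparison with Σ 1/k³.
When u = -61/6, the terms are on the order of 1/k³, so the series converges absolutely by comparison with the p-series (p = 3 > 1).

[-61/6, -47/6]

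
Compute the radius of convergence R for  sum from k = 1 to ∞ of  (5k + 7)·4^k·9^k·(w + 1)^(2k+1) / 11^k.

Ratio test: |a_{k+1}/a_k| = [(5(k+1) + 7)/(5k + 7)] · 4·9/11 → 36/11 as k → ∞.
Writing y = (w + 1)², the series in y has radius 11/36, so |w + 1| < √(11/36) and R = √11/6.

R = √11/6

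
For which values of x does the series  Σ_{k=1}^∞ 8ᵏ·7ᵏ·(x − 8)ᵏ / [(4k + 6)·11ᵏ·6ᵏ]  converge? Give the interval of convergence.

[191/28, 257/28)

The ratio of consecutive coefficients is [(4k + 6)/(4(k+1) + 6)] · 8·7/(11·6) → 28/33.
Convergence for |x − 8| · 28/33 < 1, i.e. |x − 8| < 33/28. So R = 33/28.
At x = 257/28: the terms behave like c/k; limit comparison with the harmonic series gives divergence.
Endpoint x = 191/28: convergence follows from the alternating series test (terms decrease monotonically to 0).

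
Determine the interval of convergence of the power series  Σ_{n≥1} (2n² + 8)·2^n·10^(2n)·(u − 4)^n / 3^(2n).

(791/200, 809/200)

The ratio of consecutive coefficients is [(2(n+1)² + 8)/(2n² + 8)] · 2·100/9 → 200/9.
Thus R = 1/(200/9) = 9/200.
When u = 809/200, the terms do not tend to 0, so the series diverges.
When u = 791/200, the n-th term does not approach 0; divergence by the term test.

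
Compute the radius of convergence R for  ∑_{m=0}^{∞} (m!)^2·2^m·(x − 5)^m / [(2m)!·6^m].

R = 12

Ratio test: |a_{m+1}/a_m| = (m+1)²/[(2m+1)·(2m+2)] · 2/6 → 1/12 as m → ∞.
Convergence for |x − 5| · 1/12 < 1, i.e. |x − 5| < 12. So R = 12.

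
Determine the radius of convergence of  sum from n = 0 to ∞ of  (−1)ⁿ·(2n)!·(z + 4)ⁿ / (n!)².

Ratio test: |a_{n+1}/a_n| = (2n+1)·(2n+2)/(n+1)² → 4 as n → ∞.
The series converges when 4 · |z + 4| < 1, giving R = 1/4.

R = 1/4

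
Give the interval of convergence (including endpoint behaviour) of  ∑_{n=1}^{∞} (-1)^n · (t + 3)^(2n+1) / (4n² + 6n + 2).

[-4, -2]

Apply the ratio test: |a_{n+1}| / |a_n| = (4n² + 6n + 2)/(4(n+1)² + 6(n+1) + 2), which tends to 1 as n → ∞.
Successive powers of (t + 3) differ by 2, so the series converges when |t + 3|² · 1 < 1, i.e. |t + 3| < √(1) = 1. So R = 1.
At t = -2: absolute convergence follows by limit comparison with Σ 1/n².
When t = -4, absolute convergence follows by limit comparison with Σ 1/n².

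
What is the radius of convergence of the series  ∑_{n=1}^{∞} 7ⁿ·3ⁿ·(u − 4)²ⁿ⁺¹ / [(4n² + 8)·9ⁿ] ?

Ratio test: |a_{n+1}/a_n| = [(4n² + 8)/(4(n+1)² + 8)] · 7·3/9 → 7/3 as n → ∞.
Writing y = (u − 4)², the series in y has radius 3/7, so |u − 4| < √(3/7) and R = √21/7.

R = √21/7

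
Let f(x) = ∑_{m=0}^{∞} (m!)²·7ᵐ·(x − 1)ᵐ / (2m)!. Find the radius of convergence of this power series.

R = 4/7

The ratio of consecutive coefficients is (m+1)²/[(2m+1)·(2m+2)] · 7 → 7/4.
Convergence for |x − 1| · 7/4 < 1, i.e. |x − 1| < 4/7. So R = 4/7.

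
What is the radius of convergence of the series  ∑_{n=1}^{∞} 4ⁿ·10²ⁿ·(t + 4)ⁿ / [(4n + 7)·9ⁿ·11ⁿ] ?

R = 99/400

The ratio of consecutive coefficients is [(4n + 7)/(4(n+1) + 7)] · 4·100/(9·11) → 400/99.
Thus R = 1/(400/99) = 99/400.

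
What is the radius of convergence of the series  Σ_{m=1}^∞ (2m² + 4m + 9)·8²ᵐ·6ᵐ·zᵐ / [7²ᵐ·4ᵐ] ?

Ratio test: |a_{m+1}/a_m| = [(2(m+1)² + 4(m+1) + 9)/(2m² + 4m + 9)] · 64·6/(49·4) → 96/49 as m → ∞.
Thus R = 1/(96/49) = 49/96.

R = 49/96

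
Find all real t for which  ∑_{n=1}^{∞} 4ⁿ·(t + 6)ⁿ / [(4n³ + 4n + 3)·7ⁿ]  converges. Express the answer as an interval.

[-31/4, -17/4]

The ratio of consecutive coefficients is [(4n³ + 4n + 3)/(4(n+1)³ + 4(n+1) + 3)] · 4/7 → 4/7.
Convergence for |t + 6| · 4/7 < 1, i.e. |t + 6| < 7/4. So R = 7/4.
Endpoint t = -17/4: absolute convergence follows by limit comparison with Σ 1/n³.
At t = -31/4: absolute convergence follows by limit comparison with Σ 1/n³.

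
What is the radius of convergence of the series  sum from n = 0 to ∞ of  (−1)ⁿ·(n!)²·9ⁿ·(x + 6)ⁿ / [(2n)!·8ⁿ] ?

R = 32/9

Ratio test: |a_{n+1}/a_n| = (n+1)²/[(2n+1)·(2n+2)] · 9/8 → 9/32 as n → ∞.
Convergence for |x + 6| · 9/32 < 1, i.e. |x + 6| < 32/9. So R = 32/9.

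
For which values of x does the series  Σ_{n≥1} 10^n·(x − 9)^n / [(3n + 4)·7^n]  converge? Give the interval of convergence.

Apply the ratio test: |a_{n+1}| / |a_n| = [(3n + 4)/(3(n+1) + 4)] · 10/7, which tends to 10/7 as n → ∞.
Convergence for |x − 9| · 10/7 < 1, i.e. |x − 9| < 7/10. So R = 7/10.
At x = 97/10: the terms behave like c/n; limit comparison with the harmonic series gives divergence.
Check x = 83/10: convergence follows from the alternating series test (terms decrease monotonically to 0).

[83/10, 97/10)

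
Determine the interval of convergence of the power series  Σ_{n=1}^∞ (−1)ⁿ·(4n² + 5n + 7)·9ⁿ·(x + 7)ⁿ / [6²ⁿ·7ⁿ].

The ratio of consecutive coefficients is [(4(n+1)² + 5(n+1) + 7)/(4n² + 5n + 7)] · 9/(36·7) → 1/28.
Thus R = 1/(1/28) = 28.
Endpoint x = 21: the terms do not tend to 0, so the series diverges.
When x = -35, the n-th term does not approach 0; divergence by the term test.

(-35, 21)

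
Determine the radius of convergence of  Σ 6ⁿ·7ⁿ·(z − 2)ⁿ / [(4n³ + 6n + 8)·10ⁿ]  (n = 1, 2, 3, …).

Ratio test: |a_{n+1}/a_n| = [(4n³ + 6n + 8)/(4(n+1)³ + 6(n+1) + 8)] · 6·7/10 → 21/5 as n → ∞.
Hence the series converges for |z − 2| < 1/(21/5) = 5/21, so the radius of convergence is 5/21.

R = 5/21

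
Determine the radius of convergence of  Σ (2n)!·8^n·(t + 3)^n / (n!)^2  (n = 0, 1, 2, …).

R = 1/32

By the ratio test, |a_{n+1}/a_n| = (2n+1)·(2n+2)/(n+1)² · 8 → 32.
Thus R = 1/(32) = 1/32.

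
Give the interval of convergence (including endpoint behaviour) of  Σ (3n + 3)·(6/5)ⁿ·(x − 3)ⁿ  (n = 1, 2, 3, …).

Ratio test: |a_{n+1}/a_n| = [(3(n+1) + 3)/(3n + 3)] · 6/5 → 6/5 as n → ∞.
Thus R = 1/(6/5) = 5/6.
Check x = 23/6: the n-th term does not approach 0; divergence by the term test.
At x = 13/6: the terms do not tend to 0, so the series diverges.

(13/6, 23/6)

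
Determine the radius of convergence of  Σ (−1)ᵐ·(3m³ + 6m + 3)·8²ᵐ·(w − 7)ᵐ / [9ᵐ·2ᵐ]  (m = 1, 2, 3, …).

Apply the ratio test: |a_{m+1}| / |a_m| = [(3(m+1)³ + 6(m+1) + 3)/(3m³ + 6m + 3)] · 64/(9·2), which tends to 32/9 as m → ∞.
The series converges when 32/9 · |w − 7| < 1, giving R = 9/32.

R = 9/32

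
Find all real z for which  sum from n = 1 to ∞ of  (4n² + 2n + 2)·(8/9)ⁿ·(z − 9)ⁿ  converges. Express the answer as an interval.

(63/8, 81/8)

Ratio test: |a_{n+1}/a_n| = [(4(n+1)² + 2(n+1) + 2)/(4n² + 2n + 2)] · 8/9 → 8/9 as n → ∞.
The series converges when 8/9 · |z − 9| < 1, giving R = 9/8.
Check z = 81/8: the terms have absolute value of order n², which does not tend to 0, so the series diverges by the divergence test.
At z = 63/8: the terms have absolute value of order n², which does not tend to 0, so the series diverges by the divergence test.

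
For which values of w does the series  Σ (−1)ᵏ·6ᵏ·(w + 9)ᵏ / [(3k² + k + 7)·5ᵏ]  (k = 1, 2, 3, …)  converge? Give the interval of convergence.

The ratio of consecutive coefficients is [(3k² + k + 7)/(3(k+1)² + (k+1) + 7)] · 6/5 → 6/5.
Thus R = 1/(6/5) = 5/6.
At w = -49/6: absolute convergence follows by limit comparison with Σ 1/k².
At w = -59/6: the terms are on the order of 1/k², so the series converges absolutely by comparison with the p-series (p = 2 > 1).

[-59/6, -49/6]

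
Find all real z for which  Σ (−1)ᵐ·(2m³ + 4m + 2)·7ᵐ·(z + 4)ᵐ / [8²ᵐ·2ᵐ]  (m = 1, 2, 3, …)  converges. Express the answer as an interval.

(-156/7, 100/7)

Apply the ratio test: |a_{m+1}| / |a_m| = [(2(m+1)³ + 4(m+1) + 2)/(2m³ + 4m + 2)] · 7/(64·2), which tends to 7/128 as m → ∞.
Convergence for |z + 4| · 7/128 < 1, i.e. |z + 4| < 128/7. So R = 128/7.
Endpoint z = 100/7: the terms do not tend to 0, so the series diverges.
When z = -156/7, the terms do not tend to 0, so the series diverges.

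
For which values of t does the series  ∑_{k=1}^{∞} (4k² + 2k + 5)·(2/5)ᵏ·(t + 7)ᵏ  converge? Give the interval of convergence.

(-19/2, -9/2)

Ratio test: |a_{k+1}/a_k| = [(4(k+1)² + 2(k+1) + 5)/(4k² + 2k + 5)] · 2/5 → 2/5 as k → ∞.
The series converges when 2/5 · |t + 7| < 1, giving R = 5/2.
When t = -9/2, the terms do not tend to 0, so the series diverges.
When t = -19/2, the terms have absolute value of order k², which does not tend to 0, so the series diverges by the divergence test.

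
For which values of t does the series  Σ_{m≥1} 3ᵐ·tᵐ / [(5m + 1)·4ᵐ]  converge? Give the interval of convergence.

Ratio test: |a_{m+1}/a_m| = [(5m + 1)/(5(m+1) + 1)] · 3/4 → 3/4 as m → ∞.
Convergence for |t| · 3/4 < 1, i.e. |t| < 4/3. So R = 4/3.
When t = 4/3, the terms behave like c/m; limit comparison with the harmonic series gives divergence.
Endpoint t = -4/3: convergence follows from the alternating series test (terms decrease monotonically to 0).

[-4/3, 4/3)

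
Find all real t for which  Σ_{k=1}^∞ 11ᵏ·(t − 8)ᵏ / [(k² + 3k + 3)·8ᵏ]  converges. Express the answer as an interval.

[80/11, 96/11]

By the ratio test, |a_{k+1}/a_k| = [(k² + 3k + 3)/((k+1)² + 3(k+1) + 3)] · 11/8 → 11/8.
The series converges when 11/8 · |t − 8| < 1, giving R = 8/11.
Check t = 96/11: the terms are on the order of 1/k², so the series converges absolutely by comparison with the p-series (p = 2 > 1).
When t = 80/11, absolute convergence follows by limit comparison with Σ 1/k².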